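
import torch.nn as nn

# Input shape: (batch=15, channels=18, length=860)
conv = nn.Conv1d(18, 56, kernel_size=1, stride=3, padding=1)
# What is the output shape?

Input shape: (15, 18, 860)
Output shape: (15, 56, 288)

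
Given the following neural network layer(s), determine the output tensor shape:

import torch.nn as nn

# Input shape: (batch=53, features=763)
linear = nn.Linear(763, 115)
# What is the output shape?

Input shape: (53, 763)
Output shape: (53, 115)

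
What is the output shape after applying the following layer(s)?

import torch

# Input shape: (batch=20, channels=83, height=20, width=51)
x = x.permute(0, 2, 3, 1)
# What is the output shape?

Input shape: (20, 83, 20, 51)
Output shape: (20, 20, 51, 83)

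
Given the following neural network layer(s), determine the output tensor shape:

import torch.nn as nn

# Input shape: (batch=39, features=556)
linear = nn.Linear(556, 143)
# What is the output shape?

Input shape: (39, 556)
Output shape: (39, 143)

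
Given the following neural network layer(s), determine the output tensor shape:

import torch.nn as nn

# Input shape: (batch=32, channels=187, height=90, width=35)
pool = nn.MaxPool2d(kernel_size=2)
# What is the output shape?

Input shape: (32, 187, 90, 35)
Output shape: (32, 187, 45, 17)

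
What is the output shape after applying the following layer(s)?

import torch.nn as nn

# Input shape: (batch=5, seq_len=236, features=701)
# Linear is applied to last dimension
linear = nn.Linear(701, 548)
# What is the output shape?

Input shape: (5, 236, 701)
Output shape: (5, 236, 548)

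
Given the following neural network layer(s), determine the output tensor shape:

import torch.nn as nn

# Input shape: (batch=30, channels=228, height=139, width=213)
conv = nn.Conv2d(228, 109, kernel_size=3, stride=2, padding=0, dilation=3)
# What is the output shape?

Input shape: (30, 228, 139, 213)
Output shape: (30, 109, 67, 104)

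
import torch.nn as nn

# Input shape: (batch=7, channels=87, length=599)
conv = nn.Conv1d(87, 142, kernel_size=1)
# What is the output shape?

Input shape: (7, 87, 599)
Output shape: (7, 142, 599)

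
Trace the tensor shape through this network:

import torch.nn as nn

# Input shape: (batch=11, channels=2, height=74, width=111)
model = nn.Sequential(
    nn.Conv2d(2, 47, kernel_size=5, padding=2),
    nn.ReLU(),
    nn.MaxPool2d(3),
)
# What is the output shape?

Input shape: (11, 2, 74, 111)
  -> after Conv2d: (11, 47, 74, 111)
  -> after ReLU: (11, 47, 74, 111)
Output shape: (11, 47, 24, 37)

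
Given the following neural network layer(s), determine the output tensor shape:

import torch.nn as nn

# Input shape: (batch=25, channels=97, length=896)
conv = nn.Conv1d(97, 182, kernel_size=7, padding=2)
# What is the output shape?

Input shape: (25, 97, 896)
Output shape: (25, 182, 894)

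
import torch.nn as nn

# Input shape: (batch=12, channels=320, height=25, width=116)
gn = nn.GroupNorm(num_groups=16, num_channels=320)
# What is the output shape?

Input shape: (12, 320, 25, 116)
Output shape: (12, 320, 25, 116)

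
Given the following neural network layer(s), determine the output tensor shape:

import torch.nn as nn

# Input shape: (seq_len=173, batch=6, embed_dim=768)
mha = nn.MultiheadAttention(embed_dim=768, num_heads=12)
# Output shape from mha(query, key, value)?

Input shape: (173, 6, 768)
Output shape: (173, 6, 768)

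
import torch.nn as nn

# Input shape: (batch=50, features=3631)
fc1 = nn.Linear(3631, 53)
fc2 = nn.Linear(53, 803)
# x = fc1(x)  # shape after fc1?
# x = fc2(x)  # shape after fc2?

Input shape: (50, 3631)
  -> after fc1: (50, 53)
Output shape: (50, 803)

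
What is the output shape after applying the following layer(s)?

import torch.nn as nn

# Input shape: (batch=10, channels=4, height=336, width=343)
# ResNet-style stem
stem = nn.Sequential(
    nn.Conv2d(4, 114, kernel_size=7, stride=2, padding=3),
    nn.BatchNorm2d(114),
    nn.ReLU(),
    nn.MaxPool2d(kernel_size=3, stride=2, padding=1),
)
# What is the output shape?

Input shape: (10, 4, 336, 343)
  -> after Conv2d 7x7 stride=2: (10, 114, 168, 172)
Output shape: (10, 114, 84, 86)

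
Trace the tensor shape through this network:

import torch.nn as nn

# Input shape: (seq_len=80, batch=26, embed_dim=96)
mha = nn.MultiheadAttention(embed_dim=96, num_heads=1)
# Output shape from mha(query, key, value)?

Input shape: (80, 26, 96)
Output shape: (80, 26, 96)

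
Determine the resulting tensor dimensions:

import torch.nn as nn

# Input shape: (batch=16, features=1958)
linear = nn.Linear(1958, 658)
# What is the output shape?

Input shape: (16, 1958)
Output shape: (16, 658)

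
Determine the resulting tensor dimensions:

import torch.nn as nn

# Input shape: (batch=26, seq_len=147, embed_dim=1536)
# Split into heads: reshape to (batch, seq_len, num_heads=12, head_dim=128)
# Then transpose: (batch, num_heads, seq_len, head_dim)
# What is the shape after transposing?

Input shape: (26, 147, 1536)
  -> after reshape: (26, 147, 12, 128)
Output shape: (26, 12, 147, 128)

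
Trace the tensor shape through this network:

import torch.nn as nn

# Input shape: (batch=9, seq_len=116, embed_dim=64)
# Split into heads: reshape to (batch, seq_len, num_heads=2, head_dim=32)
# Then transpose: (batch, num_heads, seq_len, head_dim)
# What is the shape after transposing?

Input shape: (9, 116, 64)
  -> after reshape: (9, 116, 2, 32)
Output shape: (9, 2, 116, 32)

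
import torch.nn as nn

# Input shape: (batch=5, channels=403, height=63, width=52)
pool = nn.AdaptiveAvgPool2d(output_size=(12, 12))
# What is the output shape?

Input shape: (5, 403, 63, 52)
Output shape: (5, 403, 12, 12)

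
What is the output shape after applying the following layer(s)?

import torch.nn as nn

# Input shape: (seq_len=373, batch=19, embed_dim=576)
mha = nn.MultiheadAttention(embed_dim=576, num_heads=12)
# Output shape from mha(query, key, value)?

Input shape: (373, 19, 576)
Output shape: (373, 19, 576)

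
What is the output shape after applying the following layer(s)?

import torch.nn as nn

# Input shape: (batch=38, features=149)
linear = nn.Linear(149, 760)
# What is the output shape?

Input shape: (38, 149)
Output shape: (38, 760)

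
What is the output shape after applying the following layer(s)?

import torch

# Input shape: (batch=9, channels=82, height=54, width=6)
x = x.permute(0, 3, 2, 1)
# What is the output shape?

Input shape: (9, 82, 54, 6)
Output shape: (9, 6, 54, 82)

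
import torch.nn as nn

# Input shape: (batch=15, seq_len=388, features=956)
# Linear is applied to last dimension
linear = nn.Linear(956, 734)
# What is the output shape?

Input shape: (15, 388, 956)
Output shape: (15, 388, 734)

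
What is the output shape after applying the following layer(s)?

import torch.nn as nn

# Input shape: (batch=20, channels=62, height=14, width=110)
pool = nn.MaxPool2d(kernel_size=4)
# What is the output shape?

Input shape: (20, 62, 14, 110)
Output shape: (20, 62, 3, 27)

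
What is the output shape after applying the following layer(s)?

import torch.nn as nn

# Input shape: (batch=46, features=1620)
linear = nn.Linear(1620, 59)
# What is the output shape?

Input shape: (46, 1620)
Output shape: (46, 59)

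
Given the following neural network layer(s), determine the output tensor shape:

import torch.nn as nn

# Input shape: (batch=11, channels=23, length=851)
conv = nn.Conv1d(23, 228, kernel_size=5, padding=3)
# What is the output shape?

Input shape: (11, 23, 851)
Output shape: (11, 228, 853)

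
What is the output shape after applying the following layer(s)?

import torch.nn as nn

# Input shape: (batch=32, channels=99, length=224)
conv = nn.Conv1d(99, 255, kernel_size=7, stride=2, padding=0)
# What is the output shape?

Input shape: (32, 99, 224)
Output shape: (32, 255, 109)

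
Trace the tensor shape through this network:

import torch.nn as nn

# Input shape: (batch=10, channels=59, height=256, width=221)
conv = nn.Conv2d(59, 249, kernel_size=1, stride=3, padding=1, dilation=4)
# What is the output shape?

Input shape: (10, 59, 256, 221)
Output shape: (10, 249, 86, 75)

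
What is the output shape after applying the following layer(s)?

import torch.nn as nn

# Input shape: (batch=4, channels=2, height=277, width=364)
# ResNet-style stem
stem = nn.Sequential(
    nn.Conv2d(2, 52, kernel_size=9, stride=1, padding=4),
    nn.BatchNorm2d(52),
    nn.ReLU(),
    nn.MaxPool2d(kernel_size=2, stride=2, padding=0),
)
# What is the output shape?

Input shape: (4, 2, 277, 364)
  -> after Conv2d 9x9 stride=1: (4, 52, 277, 364)
Output shape: (4, 52, 138, 182)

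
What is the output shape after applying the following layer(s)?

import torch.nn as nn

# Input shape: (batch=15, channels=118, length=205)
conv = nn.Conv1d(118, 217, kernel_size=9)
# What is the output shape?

Input shape: (15, 118, 205)
Output shape: (15, 217, 197)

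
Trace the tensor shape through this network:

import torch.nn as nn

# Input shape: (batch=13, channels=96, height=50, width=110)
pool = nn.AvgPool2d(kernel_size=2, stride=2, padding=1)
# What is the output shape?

Input shape: (13, 96, 50, 110)
Output shape: (13, 96, 26, 56)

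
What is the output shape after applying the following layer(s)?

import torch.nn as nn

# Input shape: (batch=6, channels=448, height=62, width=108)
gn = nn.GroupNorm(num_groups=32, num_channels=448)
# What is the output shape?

Input shape: (6, 448, 62, 108)
Output shape: (6, 448, 62, 108)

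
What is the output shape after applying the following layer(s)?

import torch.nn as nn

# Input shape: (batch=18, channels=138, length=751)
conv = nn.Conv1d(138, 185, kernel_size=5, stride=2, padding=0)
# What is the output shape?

Input shape: (18, 138, 751)
Output shape: (18, 185, 374)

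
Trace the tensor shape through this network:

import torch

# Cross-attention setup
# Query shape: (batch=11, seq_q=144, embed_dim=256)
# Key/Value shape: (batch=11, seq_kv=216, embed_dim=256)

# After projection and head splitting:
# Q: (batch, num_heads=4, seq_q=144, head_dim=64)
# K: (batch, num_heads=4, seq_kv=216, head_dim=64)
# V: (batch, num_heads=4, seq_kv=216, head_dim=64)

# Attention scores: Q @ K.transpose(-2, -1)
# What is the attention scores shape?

Input shape: (11, 144, 256)
Output shape: (11, 4, 144, 216)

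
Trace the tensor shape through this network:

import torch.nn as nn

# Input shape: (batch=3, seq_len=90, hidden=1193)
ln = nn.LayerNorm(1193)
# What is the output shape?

Input shape: (3, 90, 1193)
Output shape: (3, 90, 1193)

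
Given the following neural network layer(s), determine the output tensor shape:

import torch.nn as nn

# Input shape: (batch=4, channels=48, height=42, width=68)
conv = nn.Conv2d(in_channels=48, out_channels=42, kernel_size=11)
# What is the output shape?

Input shape: (4, 48, 42, 68)
Output shape: (4, 42, 32, 58)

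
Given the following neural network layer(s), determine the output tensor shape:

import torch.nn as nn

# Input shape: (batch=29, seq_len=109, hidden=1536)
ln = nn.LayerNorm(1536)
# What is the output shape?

Input shape: (29, 109, 1536)
Output shape: (29, 109, 1536)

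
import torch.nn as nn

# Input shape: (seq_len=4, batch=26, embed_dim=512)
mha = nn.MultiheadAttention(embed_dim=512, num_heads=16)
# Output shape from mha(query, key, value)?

Input shape: (4, 26, 512)
Output shape: (4, 26, 512)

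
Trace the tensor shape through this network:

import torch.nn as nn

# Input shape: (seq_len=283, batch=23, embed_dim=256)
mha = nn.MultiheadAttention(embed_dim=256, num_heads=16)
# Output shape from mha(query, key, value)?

Input shape: (283, 23, 256)
Output shape: (283, 23, 256)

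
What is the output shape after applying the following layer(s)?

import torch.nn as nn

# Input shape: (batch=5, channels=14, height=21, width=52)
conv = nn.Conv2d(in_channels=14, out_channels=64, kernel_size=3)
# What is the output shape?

Input shape: (5, 14, 21, 52)
Output shape: (5, 64, 19, 50)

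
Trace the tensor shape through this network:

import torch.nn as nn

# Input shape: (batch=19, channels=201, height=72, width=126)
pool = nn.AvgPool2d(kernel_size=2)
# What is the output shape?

Input shape: (19, 201, 72, 126)
Output shape: (19, 201, 36, 63)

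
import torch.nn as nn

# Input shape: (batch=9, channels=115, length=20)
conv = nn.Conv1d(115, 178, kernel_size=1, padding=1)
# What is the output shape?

Input shape: (9, 115, 20)
Output shape: (9, 178, 22)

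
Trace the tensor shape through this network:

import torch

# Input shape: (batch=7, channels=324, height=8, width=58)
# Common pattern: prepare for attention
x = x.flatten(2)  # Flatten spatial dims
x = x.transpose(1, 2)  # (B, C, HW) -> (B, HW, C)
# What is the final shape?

Input shape: (7, 324, 8, 58)
  -> after flatten(2): (7, 324, 464)
Output shape: (7, 464, 324)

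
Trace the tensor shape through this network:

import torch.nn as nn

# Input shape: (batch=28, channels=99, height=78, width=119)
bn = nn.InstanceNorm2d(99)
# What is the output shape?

Input shape: (28, 99, 78, 119)
Output shape: (28, 99, 78, 119)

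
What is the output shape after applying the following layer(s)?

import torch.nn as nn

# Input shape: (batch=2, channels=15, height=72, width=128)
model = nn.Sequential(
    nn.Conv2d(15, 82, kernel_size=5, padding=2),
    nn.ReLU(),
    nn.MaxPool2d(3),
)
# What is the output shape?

Input shape: (2, 15, 72, 128)
  -> after Conv2d: (2, 82, 72, 128)
  -> after ReLU: (2, 82, 72, 128)
Output shape: (2, 82, 24, 42)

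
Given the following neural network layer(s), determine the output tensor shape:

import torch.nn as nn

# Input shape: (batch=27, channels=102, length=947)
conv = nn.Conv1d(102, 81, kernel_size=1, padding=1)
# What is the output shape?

Input shape: (27, 102, 947)
Output shape: (27, 81, 949)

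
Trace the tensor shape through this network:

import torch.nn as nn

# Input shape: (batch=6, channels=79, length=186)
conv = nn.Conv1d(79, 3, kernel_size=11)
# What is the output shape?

Input shape: (6, 79, 186)
Output shape: (6, 3, 176)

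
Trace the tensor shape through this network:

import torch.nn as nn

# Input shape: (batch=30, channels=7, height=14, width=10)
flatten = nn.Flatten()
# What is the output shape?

Input shape: (30, 7, 14, 10)
Output shape: (30, 980)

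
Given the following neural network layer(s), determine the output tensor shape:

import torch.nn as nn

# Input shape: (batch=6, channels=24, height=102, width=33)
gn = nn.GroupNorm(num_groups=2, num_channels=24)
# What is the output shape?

Input shape: (6, 24, 102, 33)
Output shape: (6, 24, 102, 33)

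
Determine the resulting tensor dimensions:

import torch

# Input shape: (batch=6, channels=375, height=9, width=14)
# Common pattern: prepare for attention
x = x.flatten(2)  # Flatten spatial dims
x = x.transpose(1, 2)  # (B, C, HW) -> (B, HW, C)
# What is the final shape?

Input shape: (6, 375, 9, 14)
  -> after flatten(2): (6, 375, 126)
Output shape: (6, 126, 375)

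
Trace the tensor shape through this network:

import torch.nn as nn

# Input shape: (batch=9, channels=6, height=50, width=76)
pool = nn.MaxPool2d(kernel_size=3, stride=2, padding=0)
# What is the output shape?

Input shape: (9, 6, 50, 76)
Output shape: (9, 6, 24, 37)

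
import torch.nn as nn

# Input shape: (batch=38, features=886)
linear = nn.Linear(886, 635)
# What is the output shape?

Input shape: (38, 886)
Output shape: (38, 635)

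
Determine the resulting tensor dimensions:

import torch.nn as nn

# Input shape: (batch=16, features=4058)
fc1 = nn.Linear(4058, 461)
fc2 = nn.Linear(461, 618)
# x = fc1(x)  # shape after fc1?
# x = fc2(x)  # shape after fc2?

Input shape: (16, 4058)
  -> after fc1: (16, 461)
Output shape: (16, 618)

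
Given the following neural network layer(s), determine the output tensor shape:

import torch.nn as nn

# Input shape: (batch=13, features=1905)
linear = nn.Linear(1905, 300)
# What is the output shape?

Input shape: (13, 1905)
Output shape: (13, 300)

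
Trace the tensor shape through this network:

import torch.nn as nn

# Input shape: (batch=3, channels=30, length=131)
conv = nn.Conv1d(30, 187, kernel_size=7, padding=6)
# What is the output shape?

Input shape: (3, 30, 131)
Output shape: (3, 187, 137)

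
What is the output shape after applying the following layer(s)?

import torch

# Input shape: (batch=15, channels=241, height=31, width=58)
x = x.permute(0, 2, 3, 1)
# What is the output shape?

Input shape: (15, 241, 31, 58)
Output shape: (15, 31, 58, 241)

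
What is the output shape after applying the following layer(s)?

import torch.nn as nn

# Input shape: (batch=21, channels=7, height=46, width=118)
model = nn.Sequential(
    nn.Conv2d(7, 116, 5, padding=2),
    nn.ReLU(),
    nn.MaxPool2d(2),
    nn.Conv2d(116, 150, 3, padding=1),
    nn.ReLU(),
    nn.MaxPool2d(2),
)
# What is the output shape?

Input shape: (21, 7, 46, 118)
  -> after first Conv2d: (21, 116, 46, 118)
  -> after first MaxPool2d: (21, 116, 23, 59)
  -> after second Conv2d: (21, 150, 23, 59)
Output shape: (21, 150, 11, 29)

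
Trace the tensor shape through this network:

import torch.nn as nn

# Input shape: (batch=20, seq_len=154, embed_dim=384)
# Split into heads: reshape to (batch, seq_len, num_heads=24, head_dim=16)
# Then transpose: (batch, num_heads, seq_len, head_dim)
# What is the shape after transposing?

Input shape: (20, 154, 384)
  -> after reshape: (20, 154, 24, 16)
Output shape: (20, 24, 154, 16)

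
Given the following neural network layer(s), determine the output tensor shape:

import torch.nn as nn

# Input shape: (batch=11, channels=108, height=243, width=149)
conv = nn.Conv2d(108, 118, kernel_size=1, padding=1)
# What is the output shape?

Input shape: (11, 108, 243, 149)
Output shape: (11, 118, 245, 151)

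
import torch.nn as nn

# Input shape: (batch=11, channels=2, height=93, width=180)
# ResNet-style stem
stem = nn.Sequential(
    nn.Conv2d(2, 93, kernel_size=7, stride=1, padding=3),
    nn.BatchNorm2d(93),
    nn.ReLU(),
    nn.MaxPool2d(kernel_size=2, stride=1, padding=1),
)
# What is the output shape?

Input shape: (11, 2, 93, 180)
  -> after Conv2d 7x7 stride=1: (11, 93, 93, 180)
Output shape: (11, 93, 94, 181)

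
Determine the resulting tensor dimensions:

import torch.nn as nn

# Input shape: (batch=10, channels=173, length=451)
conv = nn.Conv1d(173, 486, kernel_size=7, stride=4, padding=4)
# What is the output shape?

Input shape: (10, 173, 451)
Output shape: (10, 486, 114)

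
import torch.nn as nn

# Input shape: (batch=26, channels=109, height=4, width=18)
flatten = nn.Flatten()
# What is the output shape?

Input shape: (26, 109, 4, 18)
Output shape: (26, 7848)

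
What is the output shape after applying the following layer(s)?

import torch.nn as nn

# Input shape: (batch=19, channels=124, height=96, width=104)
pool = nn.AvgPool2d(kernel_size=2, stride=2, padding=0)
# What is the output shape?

Input shape: (19, 124, 96, 104)
Output shape: (19, 124, 48, 52)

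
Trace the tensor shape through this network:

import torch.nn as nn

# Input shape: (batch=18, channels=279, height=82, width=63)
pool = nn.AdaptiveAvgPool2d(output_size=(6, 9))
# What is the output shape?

Input shape: (18, 279, 82, 63)
Output shape: (18, 279, 6, 9)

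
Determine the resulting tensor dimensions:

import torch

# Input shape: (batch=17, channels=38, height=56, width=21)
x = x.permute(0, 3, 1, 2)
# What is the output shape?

Input shape: (17, 38, 56, 21)
Output shape: (17, 21, 38, 56)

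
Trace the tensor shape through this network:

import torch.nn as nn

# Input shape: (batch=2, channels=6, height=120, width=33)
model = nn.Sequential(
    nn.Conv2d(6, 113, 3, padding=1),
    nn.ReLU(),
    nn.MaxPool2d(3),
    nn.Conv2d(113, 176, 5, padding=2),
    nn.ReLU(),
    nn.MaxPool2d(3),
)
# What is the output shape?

Input shape: (2, 6, 120, 33)
  -> after first Conv2d: (2, 113, 120, 33)
  -> after first MaxPool2d: (2, 113, 40, 11)
  -> after second Conv2d: (2, 176, 40, 11)
Output shape: (2, 176, 13, 3)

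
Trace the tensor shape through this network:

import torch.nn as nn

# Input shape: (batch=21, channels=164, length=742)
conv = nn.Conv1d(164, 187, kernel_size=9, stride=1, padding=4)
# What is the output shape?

Input shape: (21, 164, 742)
Output shape: (21, 187, 742)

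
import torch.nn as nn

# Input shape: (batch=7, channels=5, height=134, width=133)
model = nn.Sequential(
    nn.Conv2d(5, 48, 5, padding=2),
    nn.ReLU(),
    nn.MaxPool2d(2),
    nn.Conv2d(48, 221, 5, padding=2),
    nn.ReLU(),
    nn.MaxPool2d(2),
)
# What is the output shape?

Input shape: (7, 5, 134, 133)
  -> after first Conv2d: (7, 48, 134, 133)
  -> after first MaxPool2d: (7, 48, 67, 66)
  -> after second Conv2d: (7, 221, 67, 66)
Output shape: (7, 221, 33, 33)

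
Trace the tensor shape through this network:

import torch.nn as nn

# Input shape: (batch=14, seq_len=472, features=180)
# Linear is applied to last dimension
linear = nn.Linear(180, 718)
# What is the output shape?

Input shape: (14, 472, 180)
Output shape: (14, 472, 718)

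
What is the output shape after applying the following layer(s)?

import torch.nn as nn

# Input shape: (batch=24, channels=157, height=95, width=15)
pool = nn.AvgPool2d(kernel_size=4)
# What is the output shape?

Input shape: (24, 157, 95, 15)
Output shape: (24, 157, 23, 3)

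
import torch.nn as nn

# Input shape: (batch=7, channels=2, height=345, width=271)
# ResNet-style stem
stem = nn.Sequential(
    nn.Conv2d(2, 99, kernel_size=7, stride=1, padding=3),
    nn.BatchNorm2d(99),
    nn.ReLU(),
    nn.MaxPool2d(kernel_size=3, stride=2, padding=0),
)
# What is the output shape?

Input shape: (7, 2, 345, 271)
  -> after Conv2d 7x7 stride=1: (7, 99, 345, 271)
Output shape: (7, 99, 172, 135)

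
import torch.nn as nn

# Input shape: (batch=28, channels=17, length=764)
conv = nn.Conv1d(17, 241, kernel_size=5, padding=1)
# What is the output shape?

Input shape: (28, 17, 764)
Output shape: (28, 241, 762)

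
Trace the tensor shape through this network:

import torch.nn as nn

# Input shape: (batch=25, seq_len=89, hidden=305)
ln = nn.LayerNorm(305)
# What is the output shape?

Input shape: (25, 89, 305)
Output shape: (25, 89, 305)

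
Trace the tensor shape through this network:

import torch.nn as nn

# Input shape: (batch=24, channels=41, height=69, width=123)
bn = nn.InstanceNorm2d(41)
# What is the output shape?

Input shape: (24, 41, 69, 123)
Output shape: (24, 41, 69, 123)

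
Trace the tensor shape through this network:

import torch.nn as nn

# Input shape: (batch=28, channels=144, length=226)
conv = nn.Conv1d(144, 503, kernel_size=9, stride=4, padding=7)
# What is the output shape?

Input shape: (28, 144, 226)
Output shape: (28, 503, 58)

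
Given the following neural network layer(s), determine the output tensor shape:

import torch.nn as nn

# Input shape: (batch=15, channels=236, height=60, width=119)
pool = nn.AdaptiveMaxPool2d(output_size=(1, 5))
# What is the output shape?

Input shape: (15, 236, 60, 119)
Output shape: (15, 236, 1, 5)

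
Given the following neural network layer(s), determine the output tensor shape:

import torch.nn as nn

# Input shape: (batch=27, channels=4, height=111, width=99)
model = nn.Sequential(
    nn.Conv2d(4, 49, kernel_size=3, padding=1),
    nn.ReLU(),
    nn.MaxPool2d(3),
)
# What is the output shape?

Input shape: (27, 4, 111, 99)
  -> after Conv2d: (27, 49, 111, 99)
  -> after ReLU: (27, 49, 111, 99)
Output shape: (27, 49, 37, 33)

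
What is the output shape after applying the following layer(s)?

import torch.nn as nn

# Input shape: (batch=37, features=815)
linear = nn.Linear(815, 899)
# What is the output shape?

Input shape: (37, 815)
Output shape: (37, 899)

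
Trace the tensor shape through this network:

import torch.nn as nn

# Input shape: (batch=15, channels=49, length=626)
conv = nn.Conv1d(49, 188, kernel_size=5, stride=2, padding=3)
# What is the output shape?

Input shape: (15, 49, 626)
Output shape: (15, 188, 314)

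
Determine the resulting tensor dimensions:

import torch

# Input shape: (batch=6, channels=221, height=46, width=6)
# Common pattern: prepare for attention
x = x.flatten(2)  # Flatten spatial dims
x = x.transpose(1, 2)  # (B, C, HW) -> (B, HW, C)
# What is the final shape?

Input shape: (6, 221, 46, 6)
  -> after flatten(2): (6, 221, 276)
Output shape: (6, 276, 221)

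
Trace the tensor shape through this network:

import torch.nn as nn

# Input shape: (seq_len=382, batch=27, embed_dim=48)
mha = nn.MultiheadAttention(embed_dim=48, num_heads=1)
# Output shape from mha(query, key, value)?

Input shape: (382, 27, 48)
Output shape: (382, 27, 48)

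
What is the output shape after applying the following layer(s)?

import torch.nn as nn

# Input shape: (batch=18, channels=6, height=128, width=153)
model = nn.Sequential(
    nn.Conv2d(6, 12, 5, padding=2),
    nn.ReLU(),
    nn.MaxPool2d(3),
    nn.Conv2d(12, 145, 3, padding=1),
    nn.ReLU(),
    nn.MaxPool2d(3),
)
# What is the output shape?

Input shape: (18, 6, 128, 153)
  -> after first Conv2d: (18, 12, 128, 153)
  -> after first MaxPool2d: (18, 12, 42, 51)
  -> after second Conv2d: (18, 145, 42, 51)
Output shape: (18, 145, 14, 17)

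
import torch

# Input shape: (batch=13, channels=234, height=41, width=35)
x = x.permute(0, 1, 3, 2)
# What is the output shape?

Input shape: (13, 234, 41, 35)
Output shape: (13, 234, 35, 41)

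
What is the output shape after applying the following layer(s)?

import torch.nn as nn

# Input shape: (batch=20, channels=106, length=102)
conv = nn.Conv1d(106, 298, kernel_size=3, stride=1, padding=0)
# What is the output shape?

Input shape: (20, 106, 102)
Output shape: (20, 298, 100)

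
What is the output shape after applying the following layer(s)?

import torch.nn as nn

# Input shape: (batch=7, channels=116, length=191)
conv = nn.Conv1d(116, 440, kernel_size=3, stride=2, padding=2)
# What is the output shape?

Input shape: (7, 116, 191)
Output shape: (7, 440, 97)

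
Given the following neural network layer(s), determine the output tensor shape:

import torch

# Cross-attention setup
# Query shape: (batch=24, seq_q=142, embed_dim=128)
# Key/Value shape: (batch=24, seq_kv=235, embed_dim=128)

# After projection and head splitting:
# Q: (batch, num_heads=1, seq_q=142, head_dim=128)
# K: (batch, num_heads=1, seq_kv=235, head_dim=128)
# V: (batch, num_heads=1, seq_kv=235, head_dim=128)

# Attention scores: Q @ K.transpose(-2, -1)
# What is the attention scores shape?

Input shape: (24, 142, 128)
Output shape: (24, 1, 142, 235)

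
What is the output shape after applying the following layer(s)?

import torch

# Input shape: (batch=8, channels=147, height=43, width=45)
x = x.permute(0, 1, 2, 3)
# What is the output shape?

Input shape: (8, 147, 43, 45)
Output shape: (8, 147, 43, 45)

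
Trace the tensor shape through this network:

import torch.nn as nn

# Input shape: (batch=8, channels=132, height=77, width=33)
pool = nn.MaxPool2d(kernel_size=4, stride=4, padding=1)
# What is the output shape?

Input shape: (8, 132, 77, 33)
Output shape: (8, 132, 19, 8)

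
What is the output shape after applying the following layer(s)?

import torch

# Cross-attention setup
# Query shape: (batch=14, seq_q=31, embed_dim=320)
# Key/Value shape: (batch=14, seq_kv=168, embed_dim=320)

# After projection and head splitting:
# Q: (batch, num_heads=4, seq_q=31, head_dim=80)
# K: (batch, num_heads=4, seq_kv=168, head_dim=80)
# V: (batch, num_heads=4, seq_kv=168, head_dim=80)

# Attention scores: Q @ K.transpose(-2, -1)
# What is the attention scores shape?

Input shape: (14, 31, 320)
Output shape: (14, 4, 31, 168)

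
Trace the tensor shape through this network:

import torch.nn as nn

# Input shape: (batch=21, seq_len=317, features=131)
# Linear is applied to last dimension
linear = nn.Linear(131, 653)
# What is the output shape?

Input shape: (21, 317, 131)
Output shape: (21, 317, 653)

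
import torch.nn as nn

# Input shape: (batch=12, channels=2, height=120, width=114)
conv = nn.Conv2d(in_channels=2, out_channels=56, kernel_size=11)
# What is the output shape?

Input shape: (12, 2, 120, 114)
Output shape: (12, 56, 110, 104)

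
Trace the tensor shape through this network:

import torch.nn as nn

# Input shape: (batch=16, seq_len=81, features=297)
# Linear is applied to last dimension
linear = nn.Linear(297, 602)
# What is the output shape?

Input shape: (16, 81, 297)
Output shape: (16, 81, 602)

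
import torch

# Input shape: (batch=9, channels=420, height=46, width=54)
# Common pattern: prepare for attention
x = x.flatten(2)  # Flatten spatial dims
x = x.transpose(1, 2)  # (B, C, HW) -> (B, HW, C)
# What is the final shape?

Input shape: (9, 420, 46, 54)
  -> after flatten(2): (9, 420, 2484)
Output shape: (9, 2484, 420)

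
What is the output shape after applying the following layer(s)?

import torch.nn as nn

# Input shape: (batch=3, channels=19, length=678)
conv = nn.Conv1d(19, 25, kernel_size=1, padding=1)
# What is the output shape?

Input shape: (3, 19, 678)
Output shape: (3, 25, 680)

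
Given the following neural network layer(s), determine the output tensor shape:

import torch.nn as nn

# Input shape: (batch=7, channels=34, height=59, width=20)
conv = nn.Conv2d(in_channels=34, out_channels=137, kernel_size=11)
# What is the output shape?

Input shape: (7, 34, 59, 20)
Output shape: (7, 137, 49, 10)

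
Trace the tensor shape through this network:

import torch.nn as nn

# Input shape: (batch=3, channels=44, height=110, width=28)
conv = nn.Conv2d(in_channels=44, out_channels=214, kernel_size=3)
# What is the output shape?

Input shape: (3, 44, 110, 28)
Output shape: (3, 214, 108, 26)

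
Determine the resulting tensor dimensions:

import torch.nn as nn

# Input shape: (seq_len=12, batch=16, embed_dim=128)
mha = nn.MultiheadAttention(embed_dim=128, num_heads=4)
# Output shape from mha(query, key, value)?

Input shape: (12, 16, 128)
Output shape: (12, 16, 128)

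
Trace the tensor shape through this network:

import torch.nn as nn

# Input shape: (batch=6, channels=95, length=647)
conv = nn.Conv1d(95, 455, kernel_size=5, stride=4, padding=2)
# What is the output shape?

Input shape: (6, 95, 647)
Output shape: (6, 455, 162)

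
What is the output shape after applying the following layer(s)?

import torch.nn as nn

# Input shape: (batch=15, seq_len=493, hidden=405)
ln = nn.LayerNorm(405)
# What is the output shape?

Input shape: (15, 493, 405)
Output shape: (15, 493, 405)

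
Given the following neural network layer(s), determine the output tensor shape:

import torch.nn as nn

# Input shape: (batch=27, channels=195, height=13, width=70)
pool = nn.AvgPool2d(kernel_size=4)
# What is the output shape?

Input shape: (27, 195, 13, 70)
Output shape: (27, 195, 3, 17)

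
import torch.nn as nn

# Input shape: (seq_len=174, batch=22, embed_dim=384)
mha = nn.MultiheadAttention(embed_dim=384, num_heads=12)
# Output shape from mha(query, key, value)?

Input shape: (174, 22, 384)
Output shape: (174, 22, 384)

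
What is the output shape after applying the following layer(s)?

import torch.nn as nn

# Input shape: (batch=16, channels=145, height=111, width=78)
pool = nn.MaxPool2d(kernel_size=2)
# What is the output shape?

Input shape: (16, 145, 111, 78)
Output shape: (16, 145, 55, 39)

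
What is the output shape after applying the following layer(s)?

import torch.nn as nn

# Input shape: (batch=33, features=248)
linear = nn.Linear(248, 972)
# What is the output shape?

Input shape: (33, 248)
Output shape: (33, 972)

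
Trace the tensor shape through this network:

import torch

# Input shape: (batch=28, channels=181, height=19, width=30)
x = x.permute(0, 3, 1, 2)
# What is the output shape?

Input shape: (28, 181, 19, 30)
Output shape: (28, 30, 181, 19)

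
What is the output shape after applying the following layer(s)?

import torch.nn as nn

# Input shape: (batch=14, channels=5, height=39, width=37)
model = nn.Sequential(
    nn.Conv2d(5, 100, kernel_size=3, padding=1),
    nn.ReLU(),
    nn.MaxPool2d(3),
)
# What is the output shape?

Input shape: (14, 5, 39, 37)
  -> after Conv2d: (14, 100, 39, 37)
  -> after ReLU: (14, 100, 39, 37)
Output shape: (14, 100, 13, 12)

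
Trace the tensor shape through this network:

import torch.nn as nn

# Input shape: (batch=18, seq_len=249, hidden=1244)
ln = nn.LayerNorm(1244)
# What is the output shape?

Input shape: (18, 249, 1244)
Output shape: (18, 249, 1244)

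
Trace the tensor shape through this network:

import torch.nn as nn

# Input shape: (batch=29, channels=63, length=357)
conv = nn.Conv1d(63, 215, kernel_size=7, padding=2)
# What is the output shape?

Input shape: (29, 63, 357)
Output shape: (29, 215, 355)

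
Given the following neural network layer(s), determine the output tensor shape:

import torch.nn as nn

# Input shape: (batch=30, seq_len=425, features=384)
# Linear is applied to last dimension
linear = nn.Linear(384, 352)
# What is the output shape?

Input shape: (30, 425, 384)
Output shape: (30, 425, 352)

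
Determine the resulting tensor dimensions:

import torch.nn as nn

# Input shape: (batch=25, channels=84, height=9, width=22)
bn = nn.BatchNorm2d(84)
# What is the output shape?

Input shape: (25, 84, 9, 22)
Output shape: (25, 84, 9, 22)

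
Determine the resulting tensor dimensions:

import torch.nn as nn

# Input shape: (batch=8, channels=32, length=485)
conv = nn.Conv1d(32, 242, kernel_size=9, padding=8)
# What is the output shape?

Input shape: (8, 32, 485)
Output shape: (8, 242, 493)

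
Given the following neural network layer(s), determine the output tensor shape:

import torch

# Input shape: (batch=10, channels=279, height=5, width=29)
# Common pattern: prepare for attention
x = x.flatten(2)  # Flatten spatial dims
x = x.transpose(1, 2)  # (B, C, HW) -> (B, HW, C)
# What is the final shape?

Input shape: (10, 279, 5, 29)
  -> after flatten(2): (10, 279, 145)
Output shape: (10, 145, 279)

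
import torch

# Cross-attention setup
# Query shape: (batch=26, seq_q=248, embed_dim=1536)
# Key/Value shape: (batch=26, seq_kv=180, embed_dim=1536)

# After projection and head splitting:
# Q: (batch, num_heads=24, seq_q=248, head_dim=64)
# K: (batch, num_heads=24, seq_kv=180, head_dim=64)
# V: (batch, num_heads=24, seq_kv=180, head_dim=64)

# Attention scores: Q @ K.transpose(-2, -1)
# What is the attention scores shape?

Input shape: (26, 248, 1536)
Output shape: (26, 24, 248, 180)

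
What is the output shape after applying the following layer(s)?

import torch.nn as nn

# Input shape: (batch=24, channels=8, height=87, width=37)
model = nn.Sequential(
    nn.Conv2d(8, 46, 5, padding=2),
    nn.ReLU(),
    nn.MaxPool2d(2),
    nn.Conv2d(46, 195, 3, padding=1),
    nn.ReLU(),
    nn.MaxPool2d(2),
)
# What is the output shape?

Input shape: (24, 8, 87, 37)
  -> after first Conv2d: (24, 46, 87, 37)
  -> after first MaxPool2d: (24, 46, 43, 18)
  -> after second Conv2d: (24, 195, 43, 18)
Output shape: (24, 195, 21, 9)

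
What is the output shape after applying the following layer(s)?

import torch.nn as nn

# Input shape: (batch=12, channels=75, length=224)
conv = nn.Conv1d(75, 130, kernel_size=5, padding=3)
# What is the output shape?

Input shape: (12, 75, 224)
Output shape: (12, 130, 226)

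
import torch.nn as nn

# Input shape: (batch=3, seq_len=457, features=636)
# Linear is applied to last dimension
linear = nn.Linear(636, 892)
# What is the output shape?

Input shape: (3, 457, 636)
Output shape: (3, 457, 892)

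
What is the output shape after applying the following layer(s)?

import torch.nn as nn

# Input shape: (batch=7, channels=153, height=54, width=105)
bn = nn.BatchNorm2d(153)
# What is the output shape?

Input shape: (7, 153, 54, 105)
Output shape: (7, 153, 54, 105)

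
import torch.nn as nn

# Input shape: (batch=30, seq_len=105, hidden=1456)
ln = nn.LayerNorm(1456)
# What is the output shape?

Input shape: (30, 105, 1456)
Output shape: (30, 105, 1456)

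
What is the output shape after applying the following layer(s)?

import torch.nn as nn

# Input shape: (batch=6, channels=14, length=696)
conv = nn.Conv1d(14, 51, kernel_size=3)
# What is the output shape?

Input shape: (6, 14, 696)
Output shape: (6, 51, 694)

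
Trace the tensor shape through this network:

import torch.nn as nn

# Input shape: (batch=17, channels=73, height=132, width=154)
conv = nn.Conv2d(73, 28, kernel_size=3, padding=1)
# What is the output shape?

Input shape: (17, 73, 132, 154)
Output shape: (17, 28, 132, 154)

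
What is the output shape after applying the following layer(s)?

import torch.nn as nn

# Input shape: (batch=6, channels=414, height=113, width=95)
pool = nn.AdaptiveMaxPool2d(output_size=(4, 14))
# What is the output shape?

Input shape: (6, 414, 113, 95)
Output shape: (6, 414, 4, 14)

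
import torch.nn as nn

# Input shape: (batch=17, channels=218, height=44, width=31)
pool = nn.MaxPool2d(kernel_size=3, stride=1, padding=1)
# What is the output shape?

Input shape: (17, 218, 44, 31)
Output shape: (17, 218, 44, 31)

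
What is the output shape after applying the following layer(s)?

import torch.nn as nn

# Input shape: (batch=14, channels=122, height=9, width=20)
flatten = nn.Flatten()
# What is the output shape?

Input shape: (14, 122, 9, 20)
Output shape: (14, 21960)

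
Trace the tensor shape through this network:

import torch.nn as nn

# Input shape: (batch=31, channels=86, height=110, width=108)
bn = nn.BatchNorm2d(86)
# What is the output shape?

Input shape: (31, 86, 110, 108)
Output shape: (31, 86, 110, 108)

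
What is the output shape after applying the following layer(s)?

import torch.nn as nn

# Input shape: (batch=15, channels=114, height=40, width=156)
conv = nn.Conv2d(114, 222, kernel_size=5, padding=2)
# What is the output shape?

Input shape: (15, 114, 40, 156)
Output shape: (15, 222, 40, 156)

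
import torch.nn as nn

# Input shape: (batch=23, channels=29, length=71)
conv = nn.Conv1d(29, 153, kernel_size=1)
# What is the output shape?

Input shape: (23, 29, 71)
Output shape: (23, 153, 71)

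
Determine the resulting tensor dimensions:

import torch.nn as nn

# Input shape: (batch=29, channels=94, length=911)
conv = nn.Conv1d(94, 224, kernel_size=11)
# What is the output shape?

Input shape: (29, 94, 911)
Output shape: (29, 224, 901)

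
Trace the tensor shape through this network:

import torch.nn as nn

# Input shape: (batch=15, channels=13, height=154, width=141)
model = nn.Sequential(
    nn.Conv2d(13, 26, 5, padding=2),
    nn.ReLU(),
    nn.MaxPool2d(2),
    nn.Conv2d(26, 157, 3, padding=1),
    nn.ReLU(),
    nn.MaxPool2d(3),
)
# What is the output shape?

Input shape: (15, 13, 154, 141)
  -> after first Conv2d: (15, 26, 154, 141)
  -> after first MaxPool2d: (15, 26, 77, 70)
  -> after second Conv2d: (15, 157, 77, 70)
Output shape: (15, 157, 25, 23)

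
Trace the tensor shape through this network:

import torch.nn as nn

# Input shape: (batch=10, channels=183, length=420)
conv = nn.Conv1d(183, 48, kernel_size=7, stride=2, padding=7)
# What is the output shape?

Input shape: (10, 183, 420)
Output shape: (10, 48, 214)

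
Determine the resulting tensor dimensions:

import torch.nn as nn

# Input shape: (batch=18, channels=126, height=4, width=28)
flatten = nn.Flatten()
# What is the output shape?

Input shape: (18, 126, 4, 28)
Output shape: (18, 14112)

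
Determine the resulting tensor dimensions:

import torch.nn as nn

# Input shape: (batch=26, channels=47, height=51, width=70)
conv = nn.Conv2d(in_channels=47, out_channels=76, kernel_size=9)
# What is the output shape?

Input shape: (26, 47, 51, 70)
Output shape: (26, 76, 43, 62)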